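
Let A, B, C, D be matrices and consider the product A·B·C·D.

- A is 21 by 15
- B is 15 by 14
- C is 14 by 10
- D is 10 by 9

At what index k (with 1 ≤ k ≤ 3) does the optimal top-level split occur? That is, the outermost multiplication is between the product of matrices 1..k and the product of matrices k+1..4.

Adjacent pairs: AB = 21·15·14 = 4410; BC = 15·14·10 = 2100; CD = 14·10·9 = 1260.
Length 3: A..C: k=1: 0+2100+21·15·10=5250; k=2: 4410+0+21·14·10=7350 → min 5250 | B..D: k=2: 0+1260+15·14·9=3150; k=3: 2100+0+15·10·9=3450 → min 3150.
Top-level splits: k=1: (A..A)·(B..D) → 0+3150+21·15·9 = 5985; k=2: (A..B)·(C..D) → 4410+1260+21·14·9 = 8316; k=3: (A..C)·(D..D) → 5250+0+21·10·9 = 7140.
Best split is after A, i.e. k = 1.

1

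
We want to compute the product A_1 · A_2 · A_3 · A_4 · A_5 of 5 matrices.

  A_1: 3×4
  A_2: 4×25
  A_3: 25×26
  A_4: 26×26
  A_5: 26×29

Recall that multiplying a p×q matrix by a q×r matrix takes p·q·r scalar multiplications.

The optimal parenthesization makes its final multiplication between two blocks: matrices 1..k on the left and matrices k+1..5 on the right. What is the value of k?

Adjacent pairs: A_1A_2 = 3·4·25 = 300; A_2A_3 = 4·25·26 = 2600; A_3A_4 = 25·26·26 = 16900; A_4A_5 = 26·26·29 = 19604.
Length 3: A_1..A_3: k=1: 0+2600+3·4·26=2912; k=2: 300+0+3·25·26=2250 → min 2250 | A_2..A_4: k=2: 0+16900+4·25·26=19500; k=3: 2600+0+4·26·26=5304 → min 5304 | A_3..A_5: k=3: 0+19604+25·26·29=38454; k=4: 16900+0+25·26·29=35750 → min 35750.
Length 4: A_1..A_4: k=1: 0+5304+3·4·26=5616; k=2: 300+16900+3·25·26=19150; k=3: 2250+0+3·26·26=4278 → min 4278 | A_2..A_5: k=2: 0+35750+4·25·29=38650; k=3: 2600+19604+4·26·29=25220; k=4: 5304+0+4·26·29=8320 → min 8320.
Top-level splits: k=1: (A_1..A_1)·(A_2..A_5) → 0+8320+3·4·29 = 8668; k=2: (A_1..A_2)·(A_3..A_5) → 300+35750+3·25·29 = 38225; k=3: (A_1..A_3)·(A_4..A_5) → 2250+19604+3·26·29 = 24116; k=4: (A_1..A_4)·(A_5..A_5) → 4278+0+3·26·29 = 6540.
Best split is after A_4, i.e. k = 4.

4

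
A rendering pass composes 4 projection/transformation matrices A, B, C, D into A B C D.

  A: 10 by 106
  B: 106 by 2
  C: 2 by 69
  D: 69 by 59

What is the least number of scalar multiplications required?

Adjacent pairs: AB = 10·106·2 = 2120; BC = 106·2·69 = 14628; CD = 2·69·59 = 8142.
Length 3: A..C: k=1: 0+14628+10·106·69=87768; k=2: 2120+0+10·2·69=3500 → min 3500 | B..D: k=2: 0+8142+106·2·59=20650; k=3: 14628+0+106·69·59=446154 → min 20650.
Length 4: A..D: k=1: 0+20650+10·106·59=83190; k=2: 2120+8142+10·2·59=11442; k=3: 3500+0+10·69·59=44210 → min 11442.
Optimal order: ((A B) (C D)) with cost 11442.

11442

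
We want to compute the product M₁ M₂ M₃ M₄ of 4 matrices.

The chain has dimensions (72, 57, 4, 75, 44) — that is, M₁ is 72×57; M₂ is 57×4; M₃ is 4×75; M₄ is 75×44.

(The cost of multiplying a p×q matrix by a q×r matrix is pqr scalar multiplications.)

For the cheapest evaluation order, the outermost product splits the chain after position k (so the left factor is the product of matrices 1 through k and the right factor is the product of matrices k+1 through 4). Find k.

2

Adjacent pairs: M₁M₂ = 72·57·4 = 16416; M₂M₃ = 57·4·75 = 17100; M₃M₄ = 4·75·44 = 13200.
Length 3: M₁..M₃: k=1: 0+17100+72·57·75=324900; k=2: 16416+0+72·4·75=38016 → min 38016 | M₂..M₄: k=2: 0+13200+57·4·44=23232; k=3: 17100+0+57·75·44=205200 → min 23232.
Top-level splits: k=1: (M₁..M₁)·(M₂..M₄) → 0+23232+72·57·44 = 203808; k=2: (M₁..M₂)·(M₃..M₄) → 16416+13200+72·4·44 = 42288; k=3: (M₁..M₃)·(M₄..M₄) → 38016+0+72·75·44 = 275616.
Best split is after M₂, i.e. k = 2.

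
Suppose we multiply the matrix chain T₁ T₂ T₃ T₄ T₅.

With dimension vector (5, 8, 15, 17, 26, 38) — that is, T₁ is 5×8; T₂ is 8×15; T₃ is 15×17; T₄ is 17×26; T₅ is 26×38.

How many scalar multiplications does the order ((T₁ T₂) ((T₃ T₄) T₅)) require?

(T₁ T₂): 5×8 by 8×15 → 5×15, cost 5·8·15 = 600
(T₃ T₄): 15×17 by 17×26 → 15×26, cost 15·17·26 = 6630
((T₃ T₄) T₅): 15×26 by 26×38 → 15×38, cost 15·26·38 = 14820; cumulative 21450
((T₁ T₂) ((T₃ T₄) T₅)): 5×15 by 15×38 → 5×38, cost 5·15·38 = 2850; cumulative 24900
Total: 24900 scalar multiplications.

24900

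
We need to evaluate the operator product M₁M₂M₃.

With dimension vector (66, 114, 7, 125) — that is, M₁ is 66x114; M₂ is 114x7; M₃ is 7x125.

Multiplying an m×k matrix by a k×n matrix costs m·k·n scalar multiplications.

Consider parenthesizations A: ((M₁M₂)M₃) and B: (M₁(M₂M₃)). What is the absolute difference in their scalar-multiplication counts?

Order A = ((M₁M₂)M₃): (M₁M₂): 66×114 by 114×7 → 66×7, cost 66·114·7 = 52668; ((M₁M₂)M₃): 66×7 by 7×125 → 66×125, cost 66·7·125 = 57750; cumulative 110418. Total 110418.
Order B = (M₁(M₂M₃)): (M₂M₃): 114×7 by 7×125 → 114×125, cost 114·7·125 = 99750; (M₁(M₂M₃)): 66×114 by 114×125 → 66×125, cost 66·114·125 = 940500; cumulative 1040250. Total 1040250.
Difference: |110418 − 1040250| = 929832.

929832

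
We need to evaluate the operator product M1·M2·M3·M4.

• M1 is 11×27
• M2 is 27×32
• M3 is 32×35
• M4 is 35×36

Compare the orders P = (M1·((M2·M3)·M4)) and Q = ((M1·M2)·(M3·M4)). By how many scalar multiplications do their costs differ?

12456

Order P = (M1·((M2·M3)·M4)): (M2·M3): 27×32 by 32×35 → 27×35, cost 27·32·35 = 30240; ((M2·M3)·M4): 27×35 by 35×36 → 27×36, cost 27·35·36 = 34020; cumulative 64260; (M1·((M2·M3)·M4)): 11×27 by 27×36 → 11×36, cost 11·27·36 = 10692; cumulative 74952. Total 74952.
Order Q = ((M1·M2)·(M3·M4)): (M1·M2): 11×27 by 27×32 → 11×32, cost 11·27·32 = 9504; (M3·M4): 32×35 by 35×36 → 32×36, cost 32·35·36 = 40320; ((M1·M2)·(M3·M4)): 11×32 by 32×36 → 11×36, cost 11·32·36 = 12672; cumulative 62496. Total 62496.
Difference: |74952 − 62496| = 12456.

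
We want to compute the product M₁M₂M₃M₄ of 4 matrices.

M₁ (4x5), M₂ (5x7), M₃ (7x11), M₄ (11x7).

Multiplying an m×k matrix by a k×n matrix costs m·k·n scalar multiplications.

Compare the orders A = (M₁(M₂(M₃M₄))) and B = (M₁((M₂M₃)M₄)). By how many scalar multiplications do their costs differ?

Order A = (M₁(M₂(M₃M₄))): (M₃M₄): 7×11 by 11×7 → 7×7, cost 7·11·7 = 539; (M₂(M₃M₄)): 5×7 by 7×7 → 5×7, cost 5·7·7 = 245; cumulative 784; (M₁(M₂(M₃M₄))): 4×5 by 5×7 → 4×7, cost 4·5·7 = 140; cumulative 924. Total 924.
Order B = (M₁((M₂M₃)M₄)): (M₂M₃): 5×7 by 7×11 → 5×11, cost 5·7·11 = 385; ((M₂M₃)M₄): 5×11 by 11×7 → 5×7, cost 5·11·7 = 385; cumulative 770; (M₁((M₂M₃)M₄)): 4×5 by 5×7 → 4×7, cost 4·5·7 = 140; cumulative 910. Total 910.
Difference: |924 − 910| = 14.

14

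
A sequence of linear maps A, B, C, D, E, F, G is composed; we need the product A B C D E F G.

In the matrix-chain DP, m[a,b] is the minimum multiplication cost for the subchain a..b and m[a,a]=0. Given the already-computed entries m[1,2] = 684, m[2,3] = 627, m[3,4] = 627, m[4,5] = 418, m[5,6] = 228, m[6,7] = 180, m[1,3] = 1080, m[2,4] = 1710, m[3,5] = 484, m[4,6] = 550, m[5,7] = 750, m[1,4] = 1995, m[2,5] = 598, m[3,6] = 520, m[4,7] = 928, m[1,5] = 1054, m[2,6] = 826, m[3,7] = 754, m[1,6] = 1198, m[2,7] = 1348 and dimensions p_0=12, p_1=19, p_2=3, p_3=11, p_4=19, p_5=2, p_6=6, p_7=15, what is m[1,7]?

1594

m[1,7] = min over k∈[1,6] of m[1,k]+m[k+1,7]+p_{0}·p_k·p_{7}.
k=1: 0 + 1348 + 12·19·15 = 4768; k=2: 684 + 754 + 12·3·15 = 1978; k=3: 1080 + 928 + 12·11·15 = 3988; k=4: 1995 + 750 + 12·19·15 = 6165; k=5: 1054 + 180 + 12·2·15 = 1594; k=6: 1198 + 0 + 12·6·15 = 2278.
Minimum: 1594 at k=5.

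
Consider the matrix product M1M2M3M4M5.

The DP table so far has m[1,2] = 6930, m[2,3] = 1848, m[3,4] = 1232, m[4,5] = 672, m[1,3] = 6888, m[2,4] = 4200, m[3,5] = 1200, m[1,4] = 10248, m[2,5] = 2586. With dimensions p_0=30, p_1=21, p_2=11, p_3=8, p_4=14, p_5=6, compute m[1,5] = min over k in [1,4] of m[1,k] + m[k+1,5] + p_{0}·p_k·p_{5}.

6366

m[1,5] = min over k∈[1,4] of m[1,k]+m[k+1,5]+p_{0}·p_k·p_{5}.
k=1: 0 + 2586 + 30·21·6 = 6366; k=2: 6930 + 1200 + 30·11·6 = 10110; k=3: 6888 + 672 + 30·8·6 = 9000; k=4: 10248 + 0 + 30·14·6 = 12768.
Minimum: 6366 at k=1.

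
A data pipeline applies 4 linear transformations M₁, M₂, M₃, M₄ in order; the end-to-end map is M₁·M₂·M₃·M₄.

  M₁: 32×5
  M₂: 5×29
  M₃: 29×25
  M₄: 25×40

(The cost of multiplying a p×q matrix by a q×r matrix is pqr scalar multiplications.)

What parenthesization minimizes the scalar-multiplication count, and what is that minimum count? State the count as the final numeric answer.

15025

Adjacent pairs: M₁M₂ = 32·5·29 = 4640; M₂M₃ = 5·29·25 = 3625; M₃M₄ = 29·25·40 = 29000.
Length 3: M₁..M₃: k=1: 0+3625+32·5·25=7625; k=2: 4640+0+32·29·25=27840 → min 7625 | M₂..M₄: k=2: 0+29000+5·29·40=34800; k=3: 3625+0+5·25·40=8625 → min 8625.
Length 4: M₁..M₄: k=1: 0+8625+32·5·40=15025; k=2: 4640+29000+32·29·40=70760; k=3: 7625+0+32·25·40=39625 → min 15025.
Optimal parenthesization: (M₁·((M₂·M₃)·M₄)) with cost 15025.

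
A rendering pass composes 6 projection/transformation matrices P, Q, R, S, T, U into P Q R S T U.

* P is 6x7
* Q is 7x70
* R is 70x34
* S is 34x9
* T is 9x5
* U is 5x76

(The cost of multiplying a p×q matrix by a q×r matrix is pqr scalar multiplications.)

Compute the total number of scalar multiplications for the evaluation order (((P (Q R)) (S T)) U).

(Q R): 7×70 by 70×34 → 7×34, cost 7·70·34 = 16660
(P (Q R)): 6×7 by 7×34 → 6×34, cost 6·7·34 = 1428; cumulative 18088
(S T): 34×9 by 9×5 → 34×5, cost 34·9·5 = 1530
((P (Q R)) (S T)): 6×34 by 34×5 → 6×5, cost 6·34·5 = 1020; cumulative 20638
(((P (Q R)) (S T)) U): 6×5 by 5×76 → 6×76, cost 6·5·76 = 2280; cumulative 22918
Total: 22918 scalar multiplications.

22918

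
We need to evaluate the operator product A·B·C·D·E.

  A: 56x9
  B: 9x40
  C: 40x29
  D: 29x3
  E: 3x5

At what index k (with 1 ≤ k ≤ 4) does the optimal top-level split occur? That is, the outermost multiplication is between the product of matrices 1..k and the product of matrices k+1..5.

4

Adjacent pairs: AB = 56·9·40 = 20160; BC = 9·40·29 = 10440; CD = 40·29·3 = 3480; DE = 29·3·5 = 435.
Length 3: A..C: k=1: 0+10440+56·9·29=25056; k=2: 20160+0+56·40·29=85120 → min 25056 | B..D: k=2: 0+3480+9·40·3=4560; k=3: 10440+0+9·29·3=11223 → min 4560 | C..E: k=3: 0+435+40·29·5=6235; k=4: 3480+0+40·3·5=4080 → min 4080.
Length 4: A..D: k=1: 0+4560+56·9·3=6072; k=2: 20160+3480+56·40·3=30360; k=3: 25056+0+56·29·3=29928 → min 6072 | B..E: k=2: 0+4080+9·40·5=5880; k=3: 10440+435+9·29·5=12180; k=4: 4560+0+9·3·5=4695 → min 4695.
Top-level splits: k=1: (A..A)·(B..E) → 0+4695+56·9·5 = 7215; k=2: (A..B)·(C..E) → 20160+4080+56·40·5 = 35440; k=3: (A..C)·(D..E) → 25056+435+56·29·5 = 33611; k=4: (A..D)·(E..E) → 6072+0+56·3·5 = 6912.
Best split is after D, i.e. k = 4.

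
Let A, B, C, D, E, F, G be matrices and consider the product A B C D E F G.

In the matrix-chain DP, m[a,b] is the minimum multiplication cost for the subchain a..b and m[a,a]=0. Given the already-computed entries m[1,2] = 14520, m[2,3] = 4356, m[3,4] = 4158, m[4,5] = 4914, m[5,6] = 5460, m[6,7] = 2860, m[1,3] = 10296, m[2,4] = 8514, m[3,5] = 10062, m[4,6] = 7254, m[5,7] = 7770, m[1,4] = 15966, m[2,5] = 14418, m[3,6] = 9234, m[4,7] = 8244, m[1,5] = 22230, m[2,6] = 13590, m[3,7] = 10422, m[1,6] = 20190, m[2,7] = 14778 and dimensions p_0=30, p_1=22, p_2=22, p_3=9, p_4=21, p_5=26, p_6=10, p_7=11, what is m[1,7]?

21510

m[1,7] = min over k∈[1,6] of m[1,k]+m[k+1,7]+p_{0}·p_k·p_{7}.
k=1: 0 + 14778 + 30·22·11 = 22038; k=2: 14520 + 10422 + 30·22·11 = 32202; k=3: 10296 + 8244 + 30·9·11 = 21510; k=4: 15966 + 7770 + 30·21·11 = 30666; k=5: 22230 + 2860 + 30·26·11 = 33670; k=6: 20190 + 0 + 30·10·11 = 23490.
Minimum: 21510 at k=3.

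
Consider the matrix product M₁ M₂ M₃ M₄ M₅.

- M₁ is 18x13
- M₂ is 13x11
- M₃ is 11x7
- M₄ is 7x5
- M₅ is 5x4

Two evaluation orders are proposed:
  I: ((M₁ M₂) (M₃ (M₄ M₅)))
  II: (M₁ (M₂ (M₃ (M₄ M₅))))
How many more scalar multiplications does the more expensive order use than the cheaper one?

Order I = ((M₁ M₂) (M₃ (M₄ M₅))): (M₁ M₂): 18×13 by 13×11 → 18×11, cost 18·13·11 = 2574; (M₄ M₅): 7×5 by 5×4 → 7×4, cost 7·5·4 = 140; (M₃ (M₄ M₅)): 11×7 by 7×4 → 11×4, cost 11·7·4 = 308; cumulative 448; ((M₁ M₂) (M₃ (M₄ M₅))): 18×11 by 11×4 → 18×4, cost 18·11·4 = 792; cumulative 3814. Total 3814.
Order II = (M₁ (M₂ (M₃ (M₄ M₅)))): (M₄ M₅): 7×5 by 5×4 → 7×4, cost 7·5·4 = 140; (M₃ (M₄ M₅)): 11×7 by 7×4 → 11×4, cost 11·7·4 = 308; cumulative 448; (M₂ (M₃ (M₄ M₅))): 13×11 by 11×4 → 13×4, cost 13·11·4 = 572; cumulative 1020; (M₁ (M₂ (M₃ (M₄ M₅)))): 18×13 by 13×4 → 18×4, cost 18·13·4 = 936; cumulative 1956. Total 1956.
Difference: |3814 − 1956| = 1858.

1858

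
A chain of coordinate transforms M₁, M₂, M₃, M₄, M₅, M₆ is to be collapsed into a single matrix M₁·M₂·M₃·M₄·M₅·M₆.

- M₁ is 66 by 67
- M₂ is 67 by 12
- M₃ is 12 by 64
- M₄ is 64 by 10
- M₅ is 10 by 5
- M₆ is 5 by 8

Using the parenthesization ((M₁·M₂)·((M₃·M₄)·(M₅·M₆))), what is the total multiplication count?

68440

(M₁·M₂): 66×67 by 67×12 → 66×12, cost 66·67·12 = 53064
(M₃·M₄): 12×64 by 64×10 → 12×10, cost 12·64·10 = 7680
(M₅·M₆): 10×5 by 5×8 → 10×8, cost 10·5·8 = 400
((M₃·M₄)·(M₅·M₆)): 12×10 by 10×8 → 12×8, cost 12·10·8 = 960; cumulative 9040
((M₁·M₂)·((M₃·M₄)·(M₅·M₆))): 66×12 by 12×8 → 66×8, cost 66·12·8 = 6336; cumulative 68440
Total: 68440 scalar multiplications.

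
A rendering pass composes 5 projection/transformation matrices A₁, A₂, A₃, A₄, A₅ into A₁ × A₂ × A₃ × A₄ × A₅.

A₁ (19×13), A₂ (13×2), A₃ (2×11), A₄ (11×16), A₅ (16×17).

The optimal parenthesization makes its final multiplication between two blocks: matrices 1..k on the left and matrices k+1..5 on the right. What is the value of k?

Adjacent pairs: A₁A₂ = 19·13·2 = 494; A₂A₃ = 13·2·11 = 286; A₃A₄ = 2·11·16 = 352; A₄A₅ = 11·16·17 = 2992.
Length 3: A₁..A₃: k=1: 0+286+19·13·11=3003; k=2: 494+0+19·2·11=912 → min 912 | A₂..A₄: k=2: 0+352+13·2·16=768; k=3: 286+0+13·11·16=2574 → min 768 | A₃..A₅: k=3: 0+2992+2·11·17=3366; k=4: 352+0+2·16·17=896 → min 896.
Length 4: A₁..A₄: k=1: 0+768+19·13·16=4720; k=2: 494+352+19·2·16=1454; k=3: 912+0+19·11·16=4256 → min 1454 | A₂..A₅: k=2: 0+896+13·2·17=1338; k=3: 286+2992+13·11·17=5709; k=4: 768+0+13·16·17=4304 → min 1338.
Top-level splits: k=1: (A₁..A₁)·(A₂..A₅) → 0+1338+19·13·17 = 5537; k=2: (A₁..A₂)·(A₃..A₅) → 494+896+19·2·17 = 2036; k=3: (A₁..A₃)·(A₄..A₅) → 912+2992+19·11·17 = 7457; k=4: (A₁..A₄)·(A₅..A₅) → 1454+0+19·16·17 = 6622.
Best split is after A₂, i.e. k = 2.

2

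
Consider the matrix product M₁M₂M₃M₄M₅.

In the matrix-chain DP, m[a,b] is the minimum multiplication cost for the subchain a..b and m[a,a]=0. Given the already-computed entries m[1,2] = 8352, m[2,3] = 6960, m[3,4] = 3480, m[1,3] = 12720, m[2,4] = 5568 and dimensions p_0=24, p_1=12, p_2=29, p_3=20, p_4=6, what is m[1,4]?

m[1,4] = min over k∈[1,3] of m[1,k]+m[k+1,4]+p_{0}·p_k·p_{4}.
k=1: 0 + 5568 + 24·12·6 = 7296; k=2: 8352 + 3480 + 24·29·6 = 16008; k=3: 12720 + 0 + 24·20·6 = 15600.
Minimum: 7296 at k=1.

7296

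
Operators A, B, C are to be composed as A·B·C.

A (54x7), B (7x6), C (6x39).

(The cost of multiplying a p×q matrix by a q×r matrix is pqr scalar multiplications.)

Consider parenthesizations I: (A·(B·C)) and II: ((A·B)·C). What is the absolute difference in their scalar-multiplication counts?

Order I = (A·(B·C)): (B·C): 7×6 by 6×39 → 7×39, cost 7·6·39 = 1638; (A·(B·C)): 54×7 by 7×39 → 54×39, cost 54·7·39 = 14742; cumulative 16380. Total 16380.
Order II = ((A·B)·C): (A·B): 54×7 by 7×6 → 54×6, cost 54·7·6 = 2268; ((A·B)·C): 54×6 by 6×39 → 54×39, cost 54·6·39 = 12636; cumulative 14904. Total 14904.
Difference: |16380 − 14904| = 1476.

1476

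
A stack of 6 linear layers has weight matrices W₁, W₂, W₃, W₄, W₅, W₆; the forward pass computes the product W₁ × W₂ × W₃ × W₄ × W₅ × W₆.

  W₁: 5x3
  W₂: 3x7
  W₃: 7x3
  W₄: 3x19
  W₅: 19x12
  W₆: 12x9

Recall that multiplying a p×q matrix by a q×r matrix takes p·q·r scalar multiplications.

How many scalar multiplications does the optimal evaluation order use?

Adjacent pairs: W₁W₂ = 5·3·7 = 105; W₂W₃ = 3·7·3 = 63; W₃W₄ = 7·3·19 = 399; W₄W₅ = 3·19·12 = 684; W₅W₆ = 19·12·9 = 2052.
Length 3: W₁..W₃: k=1: 0+63+5·3·3=108; k=2: 105+0+5·7·3=210 → min 108 | W₂..W₄: k=2: 0+399+3·7·19=798; k=3: 63+0+3·3·19=234 → min 234 | W₃..W₅: k=3: 0+684+7·3·12=936; k=4: 399+0+7·19·12=1995 → min 936 | W₄..W₆: k=4: 0+2052+3·19·9=2565; k=5: 684+0+3·12·9=1008 → min 1008.
Length 4: W₁..W₄: k=1: 0+234+5·3·19=519; k=2: 105+399+5·7·19=1169; k=3: 108+0+5·3·19=393 → min 393 | W₂..W₅: k=2: 0+936+3·7·12=1188; k=3: 63+684+3·3·12=855; k=4: 234+0+3·19·12=918 → min 855 | W₃..W₆: k=3: 0+1008+7·3·9=1197; k=4: 399+2052+7·19·9=3648; k=5: 936+0+7·12·9=1692 → min 1197.
Length 5: W₁..W₅: k=1: 0+855+5·3·12=1035; k=2: 105+936+5·7·12=1461; k=3: 108+684+5·3·12=972; k=4: 393+0+5·19·12=1533 → min 972 | W₂..W₆: k=2: 0+1197+3·7·9=1386; k=3: 63+1008+3·3·9=1152; k=4: 234+2052+3·19·9=2799; k=5: 855+0+3·12·9=1179 → min 1152.
Length 6: W₁..W₆: k=1: 0+1152+5·3·9=1287; k=2: 105+1197+5·7·9=1617; k=3: 108+1008+5·3·9=1251; k=4: 393+2052+5·19·9=3300; k=5: 972+0+5·12·9=1512 → min 1251.
Optimal order: ((W₁ × (W₂ × W₃)) × ((W₄ × W₅) × W₆)) with cost 1251.

1251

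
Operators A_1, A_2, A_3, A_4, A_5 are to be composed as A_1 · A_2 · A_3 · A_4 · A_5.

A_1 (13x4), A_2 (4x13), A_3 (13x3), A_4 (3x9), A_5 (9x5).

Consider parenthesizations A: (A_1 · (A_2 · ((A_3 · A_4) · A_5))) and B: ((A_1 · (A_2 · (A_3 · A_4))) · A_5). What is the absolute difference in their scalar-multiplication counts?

Order A = (A_1 · (A_2 · ((A_3 · A_4) · A_5))): (A_3 · A_4): 13×3 by 3×9 → 13×9, cost 13·3·9 = 351; ((A_3 · A_4) · A_5): 13×9 by 9×5 → 13×5, cost 13·9·5 = 585; cumulative 936; (A_2 · ((A_3 · A_4) · A_5)): 4×13 by 13×5 → 4×5, cost 4·13·5 = 260; cumulative 1196; (A_1 · (A_2 · ((A_3 · A_4) · A_5))): 13×4 by 4×5 → 13×5, cost 13·4·5 = 260; cumulative 1456. Total 1456.
Order B = ((A_1 · (A_2 · (A_3 · A_4))) · A_5): (A_3 · A_4): 13×3 by 3×9 → 13×9, cost 13·3·9 = 351; (A_2 · (A_3 · A_4)): 4×13 by 13×9 → 4×9, cost 4·13·9 = 468; cumulative 819; (A_1 · (A_2 · (A_3 · A_4))): 13×4 by 4×9 → 13×9, cost 13·4·9 = 468; cumulative 1287; ((A_1 · (A_2 · (A_3 · A_4))) · A_5): 13×9 by 9×5 → 13×5, cost 13·9·5 = 585; cumulative 1872. Total 1872.
Difference: |1456 − 1872| = 416.

416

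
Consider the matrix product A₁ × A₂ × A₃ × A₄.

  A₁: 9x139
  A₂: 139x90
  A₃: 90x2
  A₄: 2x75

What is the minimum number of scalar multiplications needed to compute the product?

28872

Adjacent pairs: A₁A₂ = 9·139·90 = 112590; A₂A₃ = 139·90·2 = 25020; A₃A₄ = 90·2·75 = 13500.
Length 3: A₁..A₃: k=1: 0+25020+9·139·2=27522; k=2: 112590+0+9·90·2=114210 → min 27522 | A₂..A₄: k=2: 0+13500+139·90·75=951750; k=3: 25020+0+139·2·75=45870 → min 45870.
Length 4: A₁..A₄: k=1: 0+45870+9·139·75=139695; k=2: 112590+13500+9·90·75=186840; k=3: 27522+0+9·2·75=28872 → min 28872.
Optimal order: ((A₁ × (A₂ × A₃)) × A₄) with cost 28872.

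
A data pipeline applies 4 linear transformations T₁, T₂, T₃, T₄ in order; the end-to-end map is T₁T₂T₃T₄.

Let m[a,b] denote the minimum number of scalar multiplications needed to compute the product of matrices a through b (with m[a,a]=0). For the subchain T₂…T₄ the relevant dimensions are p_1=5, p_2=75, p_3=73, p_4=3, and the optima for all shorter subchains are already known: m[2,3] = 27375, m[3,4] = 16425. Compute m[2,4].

m[2,4] = min over k∈[2,3] of m[2,k]+m[k+1,4]+p_{1}·p_k·p_{4}.
k=2: 0 + 16425 + 5·75·3 = 17550; k=3: 27375 + 0 + 5·73·3 = 28470.
Minimum: 17550 at k=2.

17550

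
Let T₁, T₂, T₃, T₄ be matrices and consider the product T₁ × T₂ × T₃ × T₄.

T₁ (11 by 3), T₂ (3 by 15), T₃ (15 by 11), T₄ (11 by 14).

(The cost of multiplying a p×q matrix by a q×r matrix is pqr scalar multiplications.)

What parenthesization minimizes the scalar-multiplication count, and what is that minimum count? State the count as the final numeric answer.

Adjacent pairs: T₁T₂ = 11·3·15 = 495; T₂T₃ = 3·15·11 = 495; T₃T₄ = 15·11·14 = 2310.
Length 3: T₁..T₃: k=1: 0+495+11·3·11=858; k=2: 495+0+11·15·11=2310 → min 858 | T₂..T₄: k=2: 0+2310+3·15·14=2940; k=3: 495+0+3·11·14=957 → min 957.
Length 4: T₁..T₄: k=1: 0+957+11·3·14=1419; k=2: 495+2310+11·15·14=5115; k=3: 858+0+11·11·14=2552 → min 1419.
Optimal parenthesization: (T₁ × ((T₂ × T₃) × T₄)) with cost 1419.

1419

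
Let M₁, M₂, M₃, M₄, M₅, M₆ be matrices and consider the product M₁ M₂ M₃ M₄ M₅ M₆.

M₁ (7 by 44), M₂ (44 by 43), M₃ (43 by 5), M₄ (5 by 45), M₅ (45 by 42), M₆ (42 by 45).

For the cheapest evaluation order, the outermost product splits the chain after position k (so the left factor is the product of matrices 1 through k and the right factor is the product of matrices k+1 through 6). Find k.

Adjacent pairs: M₁M₂ = 7·44·43 = 13244; M₂M₃ = 44·43·5 = 9460; M₃M₄ = 43·5·45 = 9675; M₄M₅ = 5·45·42 = 9450; M₅M₆ = 45·42·45 = 85050.
Length 3: M₁..M₃: k=1: 0+9460+7·44·5=11000; k=2: 13244+0+7·43·5=14749 → min 11000 | M₂..M₄: k=2: 0+9675+44·43·45=94815; k=3: 9460+0+44·5·45=19360 → min 19360 | M₃..M₅: k=3: 0+9450+43·5·42=18480; k=4: 9675+0+43·45·42=90945 → min 18480 | M₄..M₆: k=4: 0+85050+5·45·45=95175; k=5: 9450+0+5·42·45=18900 → min 18900.
Length 4: M₁..M₄: k=1: 0+19360+7·44·45=33220; k=2: 13244+9675+7·43·45=36464; k=3: 11000+0+7·5·45=12575 → min 12575 | M₂..M₅: k=2: 0+18480+44·43·42=97944; k=3: 9460+9450+44·5·42=28150; k=4: 19360+0+44·45·42=102520 → min 28150 | M₃..M₆: k=3: 0+18900+43·5·45=28575; k=4: 9675+85050+43·45·45=181800; k=5: 18480+0+43·42·45=99750 → min 28575.
Length 5: M₁..M₅: k=1: 0+28150+7·44·42=41086; k=2: 13244+18480+7·43·42=44366; k=3: 11000+9450+7·5·42=21920; k=4: 12575+0+7·45·42=25805 → min 21920 | M₂..M₆: k=2: 0+28575+44·43·45=113715; k=3: 9460+18900+44·5·45=38260; k=4: 19360+85050+44·45·45=193510; k=5: 28150+0+44·42·45=111310 → min 38260.
Top-level splits: k=1: (M₁..M₁)·(M₂..M₆) → 0+38260+7·44·45 = 52120; k=2: (M₁..M₂)·(M₃..M₆) → 13244+28575+7·43·45 = 55364; k=3: (M₁..M₃)·(M₄..M₆) → 11000+18900+7·5·45 = 31475; k=4: (M₁..M₄)·(M₅..M₆) → 12575+85050+7·45·45 = 111800; k=5: (M₁..M₅)·(M₆..M₆) → 21920+0+7·42·45 = 35150.
Best split is after M₃, i.e. k = 3.

3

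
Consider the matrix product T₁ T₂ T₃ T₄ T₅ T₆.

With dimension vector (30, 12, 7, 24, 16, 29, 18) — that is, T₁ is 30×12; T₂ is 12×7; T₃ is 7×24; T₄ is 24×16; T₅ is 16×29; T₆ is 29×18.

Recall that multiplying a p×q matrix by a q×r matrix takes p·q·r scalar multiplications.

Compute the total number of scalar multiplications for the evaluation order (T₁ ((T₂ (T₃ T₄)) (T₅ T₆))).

22320

(T₃ T₄): 7×24 by 24×16 → 7×16, cost 7·24·16 = 2688
(T₂ (T₃ T₄)): 12×7 by 7×16 → 12×16, cost 12·7·16 = 1344; cumulative 4032
(T₅ T₆): 16×29 by 29×18 → 16×18, cost 16·29·18 = 8352
((T₂ (T₃ T₄)) (T₅ T₆)): 12×16 by 16×18 → 12×18, cost 12·16·18 = 3456; cumulative 15840
(T₁ ((T₂ (T₃ T₄)) (T₅ T₆))): 30×12 by 12×18 → 30×18, cost 30·12·18 = 6480; cumulative 22320
Total: 22320 scalar multiplications.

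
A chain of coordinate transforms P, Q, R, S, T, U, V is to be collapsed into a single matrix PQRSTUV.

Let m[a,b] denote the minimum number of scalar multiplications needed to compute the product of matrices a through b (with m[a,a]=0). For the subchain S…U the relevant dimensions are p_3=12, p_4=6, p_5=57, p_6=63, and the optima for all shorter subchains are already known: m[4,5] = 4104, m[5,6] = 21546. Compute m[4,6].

26082

m[4,6] = min over k∈[4,5] of m[4,k]+m[k+1,6]+p_{3}·p_k·p_{6}.
k=4: 0 + 21546 + 12·6·63 = 26082; k=5: 4104 + 0 + 12·57·63 = 47196.
Minimum: 26082 at k=4.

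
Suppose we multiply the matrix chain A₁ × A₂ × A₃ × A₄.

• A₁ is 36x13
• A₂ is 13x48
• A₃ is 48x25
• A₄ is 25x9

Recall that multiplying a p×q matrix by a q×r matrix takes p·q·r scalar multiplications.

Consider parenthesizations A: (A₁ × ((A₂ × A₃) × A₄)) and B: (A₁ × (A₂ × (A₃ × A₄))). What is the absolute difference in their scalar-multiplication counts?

Order A = (A₁ × ((A₂ × A₃) × A₄)): (A₂ × A₃): 13×48 by 48×25 → 13×25, cost 13·48·25 = 15600; ((A₂ × A₃) × A₄): 13×25 by 25×9 → 13×9, cost 13·25·9 = 2925; cumulative 18525; (A₁ × ((A₂ × A₃) × A₄)): 36×13 by 13×9 → 36×9, cost 36·13·9 = 4212; cumulative 22737. Total 22737.
Order B = (A₁ × (A₂ × (A₃ × A₄))): (A₃ × A₄): 48×25 by 25×9 → 48×9, cost 48·25·9 = 10800; (A₂ × (A₃ × A₄)): 13×48 by 48×9 → 13×9, cost 13·48·9 = 5616; cumulative 16416; (A₁ × (A₂ × (A₃ × A₄))): 36×13 by 13×9 → 36×9, cost 36·13·9 = 4212; cumulative 20628. Total 20628.
Difference: |22737 − 20628| = 2109.

2109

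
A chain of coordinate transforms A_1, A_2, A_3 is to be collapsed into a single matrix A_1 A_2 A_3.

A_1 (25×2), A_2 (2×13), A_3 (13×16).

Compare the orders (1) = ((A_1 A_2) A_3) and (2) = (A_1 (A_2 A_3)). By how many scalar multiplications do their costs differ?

4634

Order (1) = ((A_1 A_2) A_3): (A_1 A_2): 25×2 by 2×13 → 25×13, cost 25·2·13 = 650; ((A_1 A_2) A_3): 25×13 by 13×16 → 25×16, cost 25·13·16 = 5200; cumulative 5850. Total 5850.
Order (2) = (A_1 (A_2 A_3)): (A_2 A_3): 2×13 by 13×16 → 2×16, cost 2·13·16 = 416; (A_1 (A_2 A_3)): 25×2 by 2×16 → 25×16, cost 25·2·16 = 800; cumulative 1216. Total 1216.
Difference: |5850 − 1216| = 4634.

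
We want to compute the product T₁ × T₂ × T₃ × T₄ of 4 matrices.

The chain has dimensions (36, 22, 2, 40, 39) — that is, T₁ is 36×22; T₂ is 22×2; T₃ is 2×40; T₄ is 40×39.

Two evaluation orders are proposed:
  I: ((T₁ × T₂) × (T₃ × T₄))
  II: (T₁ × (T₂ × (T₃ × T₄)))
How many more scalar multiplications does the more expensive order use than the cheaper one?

Order I = ((T₁ × T₂) × (T₃ × T₄)): (T₁ × T₂): 36×22 by 22×2 → 36×2, cost 36·22·2 = 1584; (T₃ × T₄): 2×40 by 40×39 → 2×39, cost 2·40·39 = 3120; ((T₁ × T₂) × (T₃ × T₄)): 36×2 by 2×39 → 36×39, cost 36·2·39 = 2808; cumulative 7512. Total 7512.
Order II = (T₁ × (T₂ × (T₃ × T₄))): (T₃ × T₄): 2×40 by 40×39 → 2×39, cost 2·40·39 = 3120; (T₂ × (T₃ × T₄)): 22×2 by 2×39 → 22×39, cost 22·2·39 = 1716; cumulative 4836; (T₁ × (T₂ × (T₃ × T₄))): 36×22 by 22×39 → 36×39, cost 36·22·39 = 30888; cumulative 35724. Total 35724.
Difference: |7512 − 35724| = 28212.

28212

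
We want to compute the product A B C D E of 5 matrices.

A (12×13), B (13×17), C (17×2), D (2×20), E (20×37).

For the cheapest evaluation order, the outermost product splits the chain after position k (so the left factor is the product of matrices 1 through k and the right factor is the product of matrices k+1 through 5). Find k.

3

Adjacent pairs: AB = 12·13·17 = 2652; BC = 13·17·2 = 442; CD = 17·2·20 = 680; DE = 2·20·37 = 1480.
Length 3: A..C: k=1: 0+442+12·13·2=754; k=2: 2652+0+12·17·2=3060 → min 754 | B..D: k=2: 0+680+13·17·20=5100; k=3: 442+0+13·2·20=962 → min 962 | C..E: k=3: 0+1480+17·2·37=2738; k=4: 680+0+17·20·37=13260 → min 2738.
Length 4: A..D: k=1: 0+962+12·13·20=4082; k=2: 2652+680+12·17·20=7412; k=3: 754+0+12·2·20=1234 → min 1234 | B..E: k=2: 0+2738+13·17·37=10915; k=3: 442+1480+13·2·37=2884; k=4: 962+0+13·20·37=10582 → min 2884.
Top-level splits: k=1: (A..A)·(B..E) → 0+2884+12·13·37 = 8656; k=2: (A..B)·(C..E) → 2652+2738+12·17·37 = 12938; k=3: (A..C)·(D..E) → 754+1480+12·2·37 = 3122; k=4: (A..D)·(E..E) → 1234+0+12·20·37 = 10114.
Best split is after C, i.e. k = 3.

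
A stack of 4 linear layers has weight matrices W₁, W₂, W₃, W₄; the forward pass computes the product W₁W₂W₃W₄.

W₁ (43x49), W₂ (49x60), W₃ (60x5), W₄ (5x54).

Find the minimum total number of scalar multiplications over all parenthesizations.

Adjacent pairs: W₁W₂ = 43·49·60 = 126420; W₂W₃ = 49·60·5 = 14700; W₃W₄ = 60·5·54 = 16200.
Length 3: W₁..W₃: k=1: 0+14700+43·49·5=25235; k=2: 126420+0+43·60·5=139320 → min 25235 | W₂..W₄: k=2: 0+16200+49·60·54=174960; k=3: 14700+0+49·5·54=27930 → min 27930.
Length 4: W₁..W₄: k=1: 0+27930+43·49·54=141708; k=2: 126420+16200+43·60·54=281940; k=3: 25235+0+43·5·54=36845 → min 36845.
Optimal order: ((W₁(W₂W₃))W₄) with cost 36845.

36845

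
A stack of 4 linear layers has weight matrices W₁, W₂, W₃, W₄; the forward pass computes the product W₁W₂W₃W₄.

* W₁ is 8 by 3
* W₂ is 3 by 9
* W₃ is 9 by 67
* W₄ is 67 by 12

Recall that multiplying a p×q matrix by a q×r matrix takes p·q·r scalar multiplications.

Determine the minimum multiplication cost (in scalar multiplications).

4509

Adjacent pairs: W₁W₂ = 8·3·9 = 216; W₂W₃ = 3·9·67 = 1809; W₃W₄ = 9·67·12 = 7236.
Length 3: W₁..W₃: k=1: 0+1809+8·3·67=3417; k=2: 216+0+8·9·67=5040 → min 3417 | W₂..W₄: k=2: 0+7236+3·9·12=7560; k=3: 1809+0+3·67·12=4221 → min 4221.
Length 4: W₁..W₄: k=1: 0+4221+8·3·12=4509; k=2: 216+7236+8·9·12=8316; k=3: 3417+0+8·67·12=9849 → min 4509.
Optimal order: (W₁((W₂W₃)W₄)) with cost 4509.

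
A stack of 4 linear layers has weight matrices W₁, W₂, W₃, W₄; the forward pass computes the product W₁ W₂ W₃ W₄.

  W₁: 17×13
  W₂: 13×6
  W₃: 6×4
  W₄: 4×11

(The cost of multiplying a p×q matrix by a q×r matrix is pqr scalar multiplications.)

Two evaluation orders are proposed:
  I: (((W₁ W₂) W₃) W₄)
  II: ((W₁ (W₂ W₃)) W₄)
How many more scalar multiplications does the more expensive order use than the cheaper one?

Order I = (((W₁ W₂) W₃) W₄): (W₁ W₂): 17×13 by 13×6 → 17×6, cost 17·13·6 = 1326; ((W₁ W₂) W₃): 17×6 by 6×4 → 17×4, cost 17·6·4 = 408; cumulative 1734; (((W₁ W₂) W₃) W₄): 17×4 by 4×11 → 17×11, cost 17·4·11 = 748; cumulative 2482. Total 2482.
Order II = ((W₁ (W₂ W₃)) W₄): (W₂ W₃): 13×6 by 6×4 → 13×4, cost 13·6·4 = 312; (W₁ (W₂ W₃)): 17×13 by 13×4 → 17×4, cost 17·13·4 = 884; cumulative 1196; ((W₁ (W₂ W₃)) W₄): 17×4 by 4×11 → 17×11, cost 17·4·11 = 748; cumulative 1944. Total 1944.
Difference: |2482 − 1944| = 538.

538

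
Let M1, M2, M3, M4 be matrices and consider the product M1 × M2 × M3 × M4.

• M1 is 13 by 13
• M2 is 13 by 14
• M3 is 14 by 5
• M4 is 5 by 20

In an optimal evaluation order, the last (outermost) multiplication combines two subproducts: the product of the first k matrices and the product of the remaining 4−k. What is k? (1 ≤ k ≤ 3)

Adjacent pairs: M1M2 = 13·13·14 = 2366; M2M3 = 13·14·5 = 910; M3M4 = 14·5·20 = 1400.
Length 3: M1..M3: k=1: 0+910+13·13·5=1755; k=2: 2366+0+13·14·5=3276 → min 1755 | M2..M4: k=2: 0+1400+13·14·20=5040; k=3: 910+0+13·5·20=2210 → min 2210.
Top-level splits: k=1: (M1..M1)·(M2..M4) → 0+2210+13·13·20 = 5590; k=2: (M1..M2)·(M3..M4) → 2366+1400+13·14·20 = 7406; k=3: (M1..M3)·(M4..M4) → 1755+0+13·5·20 = 3055.
Best split is after M3, i.e. k = 3.

3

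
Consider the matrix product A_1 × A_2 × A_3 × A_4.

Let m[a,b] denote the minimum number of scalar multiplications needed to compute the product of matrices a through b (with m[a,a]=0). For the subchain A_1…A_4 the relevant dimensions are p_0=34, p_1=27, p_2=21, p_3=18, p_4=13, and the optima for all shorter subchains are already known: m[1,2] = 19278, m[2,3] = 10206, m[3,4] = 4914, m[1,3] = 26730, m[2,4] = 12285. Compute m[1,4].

24219

m[1,4] = min over k∈[1,3] of m[1,k]+m[k+1,4]+p_{0}·p_k·p_{4}.
k=1: 0 + 12285 + 34·27·13 = 24219; k=2: 19278 + 4914 + 34·21·13 = 33474; k=3: 26730 + 0 + 34·18·13 = 34686.
Minimum: 24219 at k=1.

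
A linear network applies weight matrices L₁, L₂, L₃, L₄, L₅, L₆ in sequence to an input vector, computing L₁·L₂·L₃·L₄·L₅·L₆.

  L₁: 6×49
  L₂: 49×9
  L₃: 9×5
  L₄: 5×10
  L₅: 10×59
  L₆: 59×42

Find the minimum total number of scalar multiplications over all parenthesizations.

19516

Adjacent pairs: L₁L₂ = 6·49·9 = 2646; L₂L₃ = 49·9·5 = 2205; L₃L₄ = 9·5·10 = 450; L₄L₅ = 5·10·59 = 2950; L₅L₆ = 10·59·42 = 24780.
Length 3: L₁..L₃: k=1: 0+2205+6·49·5=3675; k=2: 2646+0+6·9·5=2916 → min 2916 | L₂..L₄: k=2: 0+450+49·9·10=4860; k=3: 2205+0+49·5·10=4655 → min 4655 | L₃..L₅: k=3: 0+2950+9·5·59=5605; k=4: 450+0+9·10·59=5760 → min 5605 | L₄..L₆: k=4: 0+24780+5·10·42=26880; k=5: 2950+0+5·59·42=15340 → min 15340.
Length 4: L₁..L₄: k=1: 0+4655+6·49·10=7595; k=2: 2646+450+6·9·10=3636; k=3: 2916+0+6·5·10=3216 → min 3216 | L₂..L₅: k=2: 0+5605+49·9·59=31624; k=3: 2205+2950+49·5·59=19610; k=4: 4655+0+49·10·59=33565 → min 19610 | L₃..L₆: k=3: 0+15340+9·5·42=17230; k=4: 450+24780+9·10·42=29010; k=5: 5605+0+9·59·42=27907 → min 17230.
Length 5: L₁..L₅: k=1: 0+19610+6·49·59=36956; k=2: 2646+5605+6·9·59=11437; k=3: 2916+2950+6·5·59=7636; k=4: 3216+0+6·10·59=6756 → min 6756 | L₂..L₆: k=2: 0+17230+49·9·42=35752; k=3: 2205+15340+49·5·42=27835; k=4: 4655+24780+49·10·42=50015; k=5: 19610+0+49·59·42=141032 → min 27835.
Length 6: L₁..L₆: k=1: 0+27835+6·49·42=40183; k=2: 2646+17230+6·9·42=22144; k=3: 2916+15340+6·5·42=19516; k=4: 3216+24780+6·10·42=30516; k=5: 6756+0+6·59·42=21624 → min 19516.
Optimal order: (((L₁·L₂)·L₃)·((L₄·L₅)·L₆)) with cost 19516.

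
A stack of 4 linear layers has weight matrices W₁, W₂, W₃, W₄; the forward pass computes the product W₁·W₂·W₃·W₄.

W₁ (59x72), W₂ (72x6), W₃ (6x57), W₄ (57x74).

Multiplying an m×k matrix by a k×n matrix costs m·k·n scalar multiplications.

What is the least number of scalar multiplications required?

Adjacent pairs: W₁W₂ = 59·72·6 = 25488; W₂W₃ = 72·6·57 = 24624; W₃W₄ = 6·57·74 = 25308.
Length 3: W₁..W₃: k=1: 0+24624+59·72·57=266760; k=2: 25488+0+59·6·57=45666 → min 45666 | W₂..W₄: k=2: 0+25308+72·6·74=57276; k=3: 24624+0+72·57·74=328320 → min 57276.
Length 4: W₁..W₄: k=1: 0+57276+59·72·74=371628; k=2: 25488+25308+59·6·74=76992; k=3: 45666+0+59·57·74=294528 → min 76992.
Optimal order: ((W₁·W₂)·(W₃·W₄)) with cost 76992.

76992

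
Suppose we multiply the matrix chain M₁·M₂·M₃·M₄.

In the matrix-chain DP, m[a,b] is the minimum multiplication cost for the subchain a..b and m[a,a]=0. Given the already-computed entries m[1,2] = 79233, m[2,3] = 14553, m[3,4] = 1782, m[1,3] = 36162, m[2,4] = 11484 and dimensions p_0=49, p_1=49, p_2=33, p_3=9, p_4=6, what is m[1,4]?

25890

m[1,4] = min over k∈[1,3] of m[1,k]+m[k+1,4]+p_{0}·p_k·p_{4}.
k=1: 0 + 11484 + 49·49·6 = 25890; k=2: 79233 + 1782 + 49·33·6 = 90717; k=3: 36162 + 0 + 49·9·6 = 38808.
Minimum: 25890 at k=1.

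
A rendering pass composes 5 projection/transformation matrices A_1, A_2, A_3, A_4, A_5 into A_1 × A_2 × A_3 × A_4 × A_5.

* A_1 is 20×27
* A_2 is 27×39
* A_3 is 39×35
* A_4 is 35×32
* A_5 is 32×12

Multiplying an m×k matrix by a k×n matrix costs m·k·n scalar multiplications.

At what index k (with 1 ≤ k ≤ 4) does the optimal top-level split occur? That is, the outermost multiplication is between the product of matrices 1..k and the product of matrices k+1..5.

1

Adjacent pairs: A_1A_2 = 20·27·39 = 21060; A_2A_3 = 27·39·35 = 36855; A_3A_4 = 39·35·32 = 43680; A_4A_5 = 35·32·12 = 13440.
Length 3: A_1..A_3: k=1: 0+36855+20·27·35=55755; k=2: 21060+0+20·39·35=48360 → min 48360 | A_2..A_4: k=2: 0+43680+27·39·32=77376; k=3: 36855+0+27·35·32=67095 → min 67095 | A_3..A_5: k=3: 0+13440+39·35·12=29820; k=4: 43680+0+39·32·12=58656 → min 29820.
Length 4: A_1..A_4: k=1: 0+67095+20·27·32=84375; k=2: 21060+43680+20·39·32=89700; k=3: 48360+0+20·35·32=70760 → min 70760 | A_2..A_5: k=2: 0+29820+27·39·12=42456; k=3: 36855+13440+27·35·12=61635; k=4: 67095+0+27·32·12=77463 → min 42456.
Top-level splits: k=1: (A_1..A_1)·(A_2..A_5) → 0+42456+20·27·12 = 48936; k=2: (A_1..A_2)·(A_3..A_5) → 21060+29820+20·39·12 = 60240; k=3: (A_1..A_3)·(A_4..A_5) → 48360+13440+20·35·12 = 70200; k=4: (A_1..A_4)·(A_5..A_5) → 70760+0+20·32·12 = 78440.
Best split is after A_1, i.e. k = 1.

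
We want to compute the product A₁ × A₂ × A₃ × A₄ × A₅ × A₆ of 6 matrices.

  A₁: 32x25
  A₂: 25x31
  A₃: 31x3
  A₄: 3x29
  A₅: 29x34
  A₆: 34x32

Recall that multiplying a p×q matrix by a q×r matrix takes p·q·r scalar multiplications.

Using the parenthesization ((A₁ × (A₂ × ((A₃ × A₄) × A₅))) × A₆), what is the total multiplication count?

121629

(A₃ × A₄): 31×3 by 3×29 → 31×29, cost 31·3·29 = 2697
((A₃ × A₄) × A₅): 31×29 by 29×34 → 31×34, cost 31·29·34 = 30566; cumulative 33263
(A₂ × ((A₃ × A₄) × A₅)): 25×31 by 31×34 → 25×34, cost 25·31·34 = 26350; cumulative 59613
(A₁ × (A₂ × ((A₃ × A₄) × A₅))): 32×25 by 25×34 → 32×34, cost 32·25·34 = 27200; cumulative 86813
((A₁ × (A₂ × ((A₃ × A₄) × A₅))) × A₆): 32×34 by 34×32 → 32×32, cost 32·34·32 = 34816; cumulative 121629
Total: 121629 scalar multiplications.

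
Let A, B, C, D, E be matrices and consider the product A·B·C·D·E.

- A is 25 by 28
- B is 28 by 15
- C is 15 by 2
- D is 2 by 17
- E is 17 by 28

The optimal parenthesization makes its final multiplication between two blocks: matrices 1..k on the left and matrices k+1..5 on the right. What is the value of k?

Adjacent pairs: AB = 25·28·15 = 10500; BC = 28·15·2 = 840; CD = 15·2·17 = 510; DE = 2·17·28 = 952.
Length 3: A..C: k=1: 0+840+25·28·2=2240; k=2: 10500+0+25·15·2=11250 → min 2240 | B..D: k=2: 0+510+28·15·17=7650; k=3: 840+0+28·2·17=1792 → min 1792 | C..E: k=3: 0+952+15·2·28=1792; k=4: 510+0+15·17·28=7650 → min 1792.
Length 4: A..D: k=1: 0+1792+25·28·17=13692; k=2: 10500+510+25·15·17=17385; k=3: 2240+0+25·2·17=3090 → min 3090 | B..E: k=2: 0+1792+28·15·28=13552; k=3: 840+952+28·2·28=3360; k=4: 1792+0+28·17·28=15120 → min 3360.
Top-level splits: k=1: (A..A)·(B..E) → 0+3360+25·28·28 = 22960; k=2: (A..B)·(C..E) → 10500+1792+25·15·28 = 22792; k=3: (A..C)·(D..E) → 2240+952+25·2·28 = 4592; k=4: (A..D)·(E..E) → 3090+0+25·17·28 = 14990.
Best split is after C, i.e. k = 3.

3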